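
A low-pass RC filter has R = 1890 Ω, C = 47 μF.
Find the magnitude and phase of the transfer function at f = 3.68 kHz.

Step 1 — Angular frequency: ω = 2π·3680 = 2.312e+04 rad/s.
Step 2 — Transfer function: H(jω) = 1/(1 + jωRC).
Step 3 — Denominator: 1 + jωRC = 1 + j·2.312e+04·1890·4.7e-05 = 1 + j2054.
Step 4 — H = 2.37e-07 - j0.0004869.
Step 5 — Magnitude: |H| = 0.0004869 (-66.3 dB); phase: φ = -90.0°.

|H| = 0.0004869 (-66.3 dB), φ = -90.0°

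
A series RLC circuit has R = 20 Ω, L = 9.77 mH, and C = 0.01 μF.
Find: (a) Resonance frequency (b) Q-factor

Step 1 — Resonance condition Im(Z)=0 gives ω₀ = 1/√(LC).
Step 2 — ω₀ = 1/√(0.00977·1e-08) = 1.012e+05 rad/s.
Step 3 — f₀ = ω₀/(2π) = 1.61e+04 Hz.
Step 4 — Series Q: Q = ω₀L/R = 1.012e+05·0.00977/20 = 49.42.

(a) f₀ = 1.61e+04 Hz  (b) Q = 49.42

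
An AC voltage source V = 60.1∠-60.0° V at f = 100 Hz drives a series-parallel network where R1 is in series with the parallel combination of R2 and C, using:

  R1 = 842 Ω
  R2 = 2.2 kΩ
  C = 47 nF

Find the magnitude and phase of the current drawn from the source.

Step 1 — Angular frequency: ω = 2π·f = 2π·100 = 628.3 rad/s.
Step 2 — Component impedances:
  R1: Z = R = 842 Ω
  R2: Z = R = 2200 Ω
  C: Z = 1/(jωC) = -j/(ω·C) = 0 - j3.386e+04 Ω
Step 3 — Parallel branch: R2 || C = 1/(1/R2 + 1/C) = 2191 - j142.3 Ω.
Step 4 — Series with R1: Z_total = R1 + (R2 || C) = 3033 - j142.3 Ω = 3036∠-2.7° Ω.
Step 5 — Source phasor: V = 60.1∠-60.0° V = 30.05 - j52.05 V.
Step 6 — Ohm's law: I = V / Z_total = (30.05 - j52.05) / (3033 - j142.3) = 0.01069 - j0.01666 A.
Step 7 — Convert to polar: |I| = 0.0198 A, ∠I = -57.3°.

I = 0.0198∠-57.3° A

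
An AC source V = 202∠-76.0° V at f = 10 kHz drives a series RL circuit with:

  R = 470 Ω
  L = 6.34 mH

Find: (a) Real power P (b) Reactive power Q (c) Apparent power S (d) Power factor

Step 1 — Angular frequency: ω = 2π·f = 2π·1e+04 = 6.283e+04 rad/s.
Step 2 — Component impedances:
  R: Z = R = 470 Ω
  L: Z = jωL = j·6.283e+04·0.00634 = 0 + j398.4 Ω
Step 3 — Series combination: Z_total = R + L = 470 + j398.4 Ω = 616.1∠40.3° Ω.
Step 4 — Source phasor: V = 202∠-76.0° V = 48.87 - j196 V.
Step 5 — Current: I = V / Z = -0.1452 - j0.294 A = 0.3279∠-116.3° A.
Step 6 — Complex power: S = V·I* = 50.52 + j42.82 VA.
Step 7 — Real power: P = Re(S) = 50.52 W.
Step 8 — Reactive power: Q = Im(S) = 42.82 VAR.
Step 9 — Apparent power: |S| = 66.23 VA.
Step 10 — Power factor: PF = P/|S| = 0.7629 (lagging).

(a) P = 50.52 W  (b) Q = 42.82 VAR  (c) S = 66.23 VA  (d) PF = 0.7629 (lagging)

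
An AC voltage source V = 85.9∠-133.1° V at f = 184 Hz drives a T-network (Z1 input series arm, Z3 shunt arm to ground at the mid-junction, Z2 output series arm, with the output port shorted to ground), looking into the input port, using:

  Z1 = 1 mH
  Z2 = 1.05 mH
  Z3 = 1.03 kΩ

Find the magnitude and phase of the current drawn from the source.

Step 1 — Angular frequency: ω = 2π·f = 2π·184 = 1156 rad/s.
Step 2 — Component impedances:
  Z1: Z = jωL = j·1156·0.001 = 0 + j1.156 Ω
  Z2: Z = jωL = j·1156·0.00105 = 0 + j1.214 Ω
  Z3: Z = R = 1030 Ω
Step 3 — With the output port shorted to ground, the output series arm Z2 runs from the junction to ground; the shunt arm Z3 also runs from the junction to ground. They appear in parallel: Z3 || Z2 = 0.001431 + j1.214 Ω.
Step 4 — Series with input arm Z1: Z_in = Z1 + (Z3 || Z2) = 0.001431 + j2.37 Ω = 2.37∠90.0° Ω.
Step 5 — Source phasor: V = 85.9∠-133.1° V = -58.69 - j62.72 V.
Step 6 — Ohm's law: I = V / Z_total = (-58.69 - j62.72) / (0.001431 + j2.37) = -26.48 + j24.75 A.
Step 7 — Convert to polar: |I| = 36.24 A, ∠I = 136.9°.

I = 36.24∠136.9° A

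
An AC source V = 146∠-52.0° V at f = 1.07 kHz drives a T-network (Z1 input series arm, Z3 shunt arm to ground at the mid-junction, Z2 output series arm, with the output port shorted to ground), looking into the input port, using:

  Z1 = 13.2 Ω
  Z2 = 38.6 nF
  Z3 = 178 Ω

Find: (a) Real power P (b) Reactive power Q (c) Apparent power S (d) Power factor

Step 1 — Angular frequency: ω = 2π·f = 2π·1070 = 6723 rad/s.
Step 2 — Component impedances:
  Z1: Z = R = 13.2 Ω
  Z2: Z = 1/(jωC) = -j/(ω·C) = 0 - j3853 Ω
  Z3: Z = R = 178 Ω
Step 3 — With the output port shorted to ground, the output series arm Z2 runs from the junction to ground; the shunt arm Z3 also runs from the junction to ground. They appear in parallel: Z3 || Z2 = 177.6 - j8.205 Ω.
Step 4 — Series with input arm Z1: Z_in = Z1 + (Z3 || Z2) = 190.8 - j8.205 Ω = 191∠-2.5° Ω.
Step 5 — Source phasor: V = 146∠-52.0° V = 89.89 - j115 V.
Step 6 — Current: I = V / Z = 0.4961 - j0.5816 A = 0.7644∠-49.5° A.
Step 7 — Complex power: S = V·I* = 111.5 - j4.794 VA.
Step 8 — Real power: P = Re(S) = 111.5 W.
Step 9 — Reactive power: Q = Im(S) = -4.794 VAR.
Step 10 — Apparent power: |S| = 111.6 VA.
Step 11 — Power factor: PF = P/|S| = 0.9991 (leading).

(a) P = 111.5 W  (b) Q = -4.794 VAR  (c) S = 111.6 VA  (d) PF = 0.9991 (leading)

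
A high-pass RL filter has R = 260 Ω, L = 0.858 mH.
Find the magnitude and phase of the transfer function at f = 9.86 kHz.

Step 1 — Angular frequency: ω = 2π·9860 = 6.195e+04 rad/s.
Step 2 — Transfer function: H(jω) = jωL/(R + jωL).
Step 3 — Numerator jωL = j·53.15; denominator R + jωL = 260 + j53.15.
Step 4 — H = 0.04012 + j0.1962.
Step 5 — Magnitude: |H| = 0.2003 (-14.0 dB); phase: φ = 78.4°.

|H| = 0.2003 (-14.0 dB), φ = 78.4°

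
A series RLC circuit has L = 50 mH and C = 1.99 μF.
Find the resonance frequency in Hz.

Step 1 — Resonance condition Im(Z)=0 gives ω₀ = 1/√(LC).
Step 2 — ω₀ = 1/√(0.05·1.99e-06) = 3170 rad/s.
Step 3 — f₀ = ω₀/(2π) = 504.6 Hz.

f₀ = 504.6 Hz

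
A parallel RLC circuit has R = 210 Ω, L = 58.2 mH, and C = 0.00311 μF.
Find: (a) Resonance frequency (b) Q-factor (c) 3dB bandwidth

Step 1 — Resonance: ω₀ = 1/√(LC) = 1/√(0.0582·3.11e-09) = 7.433e+04 rad/s.
Step 2 — f₀ = ω₀/(2π) = 1.183e+04 Hz.
Step 3 — Parallel Q: Q = R/(ω₀L) = 210/(7.433e+04·0.0582) = 0.04854.
Step 4 — Bandwidth: Δω = ω₀/Q = 1.531e+06 rad/s; BW = Δω/(2π) = 2.437e+05 Hz.

(a) f₀ = 1.183e+04 Hz  (b) Q = 0.04854  (c) BW = 2.437e+05 Hz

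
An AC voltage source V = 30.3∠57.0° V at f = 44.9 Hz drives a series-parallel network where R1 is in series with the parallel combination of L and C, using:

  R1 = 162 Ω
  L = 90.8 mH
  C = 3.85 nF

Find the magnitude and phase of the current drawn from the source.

Step 1 — Angular frequency: ω = 2π·f = 2π·44.9 = 282.1 rad/s.
Step 2 — Component impedances:
  R1: Z = R = 162 Ω
  L: Z = jωL = j·282.1·0.0908 = 0 + j25.62 Ω
  C: Z = 1/(jωC) = -j/(ω·C) = 0 - j9.207e+05 Ω
Step 3 — Parallel branch: L || C = 1/(1/L + 1/C) = 0 + j25.62 Ω.
Step 4 — Series with R1: Z_total = R1 + (L || C) = 162 + j25.62 Ω = 164∠9.0° Ω.
Step 5 — Source phasor: V = 30.3∠57.0° V = 16.5 + j25.41 V.
Step 6 — Ohm's law: I = V / Z_total = (16.5 + j25.41) / (162 + j25.62) = 0.1236 + j0.1373 A.
Step 7 — Convert to polar: |I| = 0.1847 A, ∠I = 48.0°.

I = 0.1847∠48.0° A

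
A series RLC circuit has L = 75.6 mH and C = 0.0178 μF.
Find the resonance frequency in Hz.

Step 1 — Resonance condition Im(Z)=0 gives ω₀ = 1/√(LC).
Step 2 — ω₀ = 1/√(0.0756·1.78e-08) = 2.726e+04 rad/s.
Step 3 — f₀ = ω₀/(2π) = 4339 Hz.

f₀ = 4339 Hz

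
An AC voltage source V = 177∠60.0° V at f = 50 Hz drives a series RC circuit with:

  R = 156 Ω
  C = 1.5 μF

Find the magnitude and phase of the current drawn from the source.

Step 1 — Angular frequency: ω = 2π·f = 2π·50 = 314.2 rad/s.
Step 2 — Component impedances:
  R: Z = R = 156 Ω
  C: Z = 1/(jωC) = -j/(ω·C) = 0 - j2122 Ω
Step 3 — Series combination: Z_total = R + C = 156 - j2122 Ω = 2128∠-85.8° Ω.
Step 4 — Source phasor: V = 177∠60.0° V = 88.5 + j153.3 V.
Step 5 — Ohm's law: I = V / Z_total = (88.5 + j153.3) / (156 - j2122) = -0.0688 + j0.04676 A.
Step 6 — Convert to polar: |I| = 0.08318 A, ∠I = 145.8°.

I = 0.08318∠145.8° A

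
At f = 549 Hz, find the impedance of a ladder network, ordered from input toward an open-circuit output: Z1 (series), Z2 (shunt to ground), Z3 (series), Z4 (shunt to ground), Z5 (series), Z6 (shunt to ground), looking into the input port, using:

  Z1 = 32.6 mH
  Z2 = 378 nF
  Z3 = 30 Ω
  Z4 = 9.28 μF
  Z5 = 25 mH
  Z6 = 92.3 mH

Step 1 — Angular frequency: ω = 2π·f = 2π·549 = 3449 rad/s.
Step 2 — Component impedances:
  Z1: Z = jωL = j·3449·0.0326 = 0 + j112.5 Ω
  Z2: Z = 1/(jωC) = -j/(ω·C) = 0 - j766.9 Ω
  Z3: Z = R = 30 Ω
  Z4: Z = 1/(jωC) = -j/(ω·C) = 0 - j31.24 Ω
  Z5: Z = jωL = j·3449·0.025 = 0 + j86.24 Ω
  Z6: Z = jωL = j·3449·0.0923 = 0 + j318.4 Ω
Step 3 — Ladder network (open output): work backward from the far end, alternating series and parallel combinations. Z_in = 27.48 + j79 Ω = 83.64∠70.8° Ω.

Z = 27.48 + j79 Ω = 83.64∠70.8° Ω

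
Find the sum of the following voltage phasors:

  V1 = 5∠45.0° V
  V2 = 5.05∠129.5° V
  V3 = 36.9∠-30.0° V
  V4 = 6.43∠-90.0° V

Step 1 — Convert each phasor to rectangular form:
  V1 = 5·(cos(45.0°) + j·sin(45.0°)) = 3.536 + j3.536 V
  V2 = 5.05·(cos(129.5°) + j·sin(129.5°)) = -3.212 + j3.897 V
  V3 = 36.9·(cos(-30.0°) + j·sin(-30.0°)) = 31.96 - j18.45 V
  V4 = 6.43·(cos(-90.0°) + j·sin(-90.0°)) = 0 - j6.43 V
Step 2 — Sum components: V_total = 32.28 - j17.45 V.
Step 3 — Convert to polar: |V_total| = 36.69 V, ∠V_total = -28.4°.

V_total = 36.69∠-28.4° V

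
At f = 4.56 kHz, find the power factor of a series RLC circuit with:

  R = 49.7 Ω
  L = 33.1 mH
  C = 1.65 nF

Step 1 — Angular frequency: ω = 2π·f = 2π·4560 = 2.865e+04 rad/s.
Step 2 — Component impedances:
  R: Z = R = 49.7 Ω
  L: Z = jωL = j·2.865e+04·0.0331 = 0 + j948.4 Ω
  C: Z = 1/(jωC) = -j/(ω·C) = 0 - j2.115e+04 Ω
Step 3 — Series combination: Z_total = R + L + C = 49.7 - j2.02e+04 Ω = 2.02e+04∠-89.9° Ω.
Step 4 — Power factor: PF = cos(φ) = Re(Z)/|Z| = 49.7/2.02e+04 = 0.00246.
Step 5 — Type: Im(Z) = -2.02e+04 ⇒ leading (phase φ = -89.9°).

PF = 0.00246 (leading, φ = -89.9°)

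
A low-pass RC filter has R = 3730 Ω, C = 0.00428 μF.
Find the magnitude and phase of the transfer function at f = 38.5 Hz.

Step 1 — Angular frequency: ω = 2π·38.5 = 241.9 rad/s.
Step 2 — Transfer function: H(jω) = 1/(1 + jωRC).
Step 3 — Denominator: 1 + jωRC = 1 + j·241.9·3730·4.28e-09 = 1 + j0.003862.
Step 4 — H = 1 - j0.003862.
Step 5 — Magnitude: |H| = 1 (-0.0 dB); phase: φ = -0.2°.

|H| = 1 (-0.0 dB), φ = -0.2°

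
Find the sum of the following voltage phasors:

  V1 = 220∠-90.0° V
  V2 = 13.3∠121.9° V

Step 1 — Convert each phasor to rectangular form:
  V1 = 220·(cos(-90.0°) + j·sin(-90.0°)) = 0 - j220 V
  V2 = 13.3·(cos(121.9°) + j·sin(121.9°)) = -7.028 + j11.29 V
Step 2 — Sum components: V_total = -7.028 - j208.7 V.
Step 3 — Convert to polar: |V_total| = 208.8 V, ∠V_total = -91.9°.

V_total = 208.8∠-91.9° V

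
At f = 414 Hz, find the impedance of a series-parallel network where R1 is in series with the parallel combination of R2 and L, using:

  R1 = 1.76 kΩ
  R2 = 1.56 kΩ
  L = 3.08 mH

Step 1 — Angular frequency: ω = 2π·f = 2π·414 = 2601 rad/s.
Step 2 — Component impedances:
  R1: Z = R = 1760 Ω
  R2: Z = R = 1560 Ω
  L: Z = jωL = j·2601·0.00308 = 0 + j8.012 Ω
Step 3 — Parallel branch: R2 || L = 1/(1/R2 + 1/L) = 0.04115 + j8.012 Ω.
Step 4 — Series with R1: Z_total = R1 + (R2 || L) = 1760 + j8.012 Ω = 1760∠0.3° Ω.

Z = 1760 + j8.012 Ω = 1760∠0.3° Ω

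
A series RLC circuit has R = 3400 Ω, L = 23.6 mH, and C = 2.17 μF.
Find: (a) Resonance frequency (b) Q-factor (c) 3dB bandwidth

Step 1 — Resonance condition Im(Z)=0 gives ω₀ = 1/√(LC).
Step 2 — ω₀ = 1/√(0.0236·2.17e-06) = 4419 rad/s.
Step 3 — f₀ = ω₀/(2π) = 703.3 Hz.
Step 4 — Series Q: Q = ω₀L/R = 4419·0.0236/3400 = 0.03067.
Step 5 — 3dB bandwidth: Δω = ω₀/Q = 1.441e+05 rad/s; BW = Δω/(2π) = 2.293e+04 Hz.

(a) f₀ = 703.3 Hz  (b) Q = 0.03067  (c) BW = 2.293e+04 Hz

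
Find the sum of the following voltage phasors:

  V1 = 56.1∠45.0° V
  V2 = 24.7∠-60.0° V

Step 1 — Convert each phasor to rectangular form:
  V1 = 56.1·(cos(45.0°) + j·sin(45.0°)) = 39.67 + j39.67 V
  V2 = 24.7·(cos(-60.0°) + j·sin(-60.0°)) = 12.35 - j21.39 V
Step 2 — Sum components: V_total = 52.02 + j18.28 V.
Step 3 — Convert to polar: |V_total| = 55.14 V, ∠V_total = 19.4°.

V_total = 55.14∠19.4° V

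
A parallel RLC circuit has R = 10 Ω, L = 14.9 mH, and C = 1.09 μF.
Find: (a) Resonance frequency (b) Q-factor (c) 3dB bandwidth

Step 1 — Resonance: ω₀ = 1/√(LC) = 1/√(0.0149·1.09e-06) = 7847 rad/s.
Step 2 — f₀ = ω₀/(2π) = 1249 Hz.
Step 3 — Parallel Q: Q = R/(ω₀L) = 10/(7847·0.0149) = 0.08553.
Step 4 — Bandwidth: Δω = ω₀/Q = 9.174e+04 rad/s; BW = Δω/(2π) = 1.46e+04 Hz.

(a) f₀ = 1249 Hz  (b) Q = 0.08553  (c) BW = 1.46e+04 Hz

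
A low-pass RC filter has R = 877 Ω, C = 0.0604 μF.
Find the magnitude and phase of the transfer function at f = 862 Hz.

Step 1 — Angular frequency: ω = 2π·862 = 5416 rad/s.
Step 2 — Transfer function: H(jω) = 1/(1 + jωRC).
Step 3 — Denominator: 1 + jωRC = 1 + j·5416·877·6.04e-08 = 1 + j0.2869.
Step 4 — H = 0.924 - j0.2651.
Step 5 — Magnitude: |H| = 0.9612 (-0.3 dB); phase: φ = -16.0°.

|H| = 0.9612 (-0.3 dB), φ = -16.0°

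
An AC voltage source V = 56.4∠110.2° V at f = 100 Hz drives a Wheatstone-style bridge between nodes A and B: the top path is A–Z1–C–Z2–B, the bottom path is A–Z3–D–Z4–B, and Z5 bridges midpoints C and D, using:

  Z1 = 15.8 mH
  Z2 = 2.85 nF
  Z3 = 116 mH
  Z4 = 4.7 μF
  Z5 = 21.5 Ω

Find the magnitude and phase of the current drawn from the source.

Step 1 — Angular frequency: ω = 2π·f = 2π·100 = 628.3 rad/s.
Step 2 — Component impedances:
  Z1: Z = jωL = j·628.3·0.0158 = 0 + j9.927 Ω
  Z2: Z = 1/(jωC) = -j/(ω·C) = 0 - j5.584e+05 Ω
  Z3: Z = jωL = j·628.3·0.116 = 0 + j72.88 Ω
  Z4: Z = 1/(jωC) = -j/(ω·C) = 0 - j338.6 Ω
  Z5: Z = R = 21.5 Ω
Step 3 — Bridge requires nodal analysis (the Z5 bridge couples midpoints C and D, so the two paths cannot be reduced to a simple series/parallel combination). Setting node B to ground and injecting 1 A at node A, the 3-node admittance system at A, C, D solves to V_A = Z_AB = 15.58 - j325.6 Ω = 326∠-87.3° Ω.
Step 4 — Source phasor: V = 56.4∠110.2° V = -19.47 + j52.93 V.
Step 5 — Ohm's law: I = V / Z_total = (-19.47 + j52.93) / (15.58 - j325.6) = -0.165 - j0.05191 A.
Step 6 — Convert to polar: |I| = 0.173 A, ∠I = -162.5°.

I = 0.173∠-162.5° A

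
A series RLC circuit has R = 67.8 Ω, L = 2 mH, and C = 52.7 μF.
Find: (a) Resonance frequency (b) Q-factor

Step 1 — Resonance condition Im(Z)=0 gives ω₀ = 1/√(LC).
Step 2 — ω₀ = 1/√(0.002·5.27e-05) = 3080 rad/s.
Step 3 — f₀ = ω₀/(2π) = 490.2 Hz.
Step 4 — Series Q: Q = ω₀L/R = 3080·0.002/67.8 = 0.09086.

(a) f₀ = 490.2 Hz  (b) Q = 0.09086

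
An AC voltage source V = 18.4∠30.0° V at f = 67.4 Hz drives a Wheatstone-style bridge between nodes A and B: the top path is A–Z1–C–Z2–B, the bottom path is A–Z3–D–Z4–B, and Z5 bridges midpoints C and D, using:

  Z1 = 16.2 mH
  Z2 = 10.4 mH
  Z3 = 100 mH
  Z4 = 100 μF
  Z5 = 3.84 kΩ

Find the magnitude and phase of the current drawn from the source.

Step 1 — Angular frequency: ω = 2π·f = 2π·67.4 = 423.5 rad/s.
Step 2 — Component impedances:
  Z1: Z = jωL = j·423.5·0.0162 = 0 + j6.86 Ω
  Z2: Z = jωL = j·423.5·0.0104 = 0 + j4.404 Ω
  Z3: Z = jωL = j·423.5·0.1 = 0 + j42.35 Ω
  Z4: Z = 1/(jωC) = -j/(ω·C) = 0 - j23.61 Ω
  Z5: Z = R = 3840 Ω
Step 3 — Bridge requires nodal analysis (the Z5 bridge couples midpoints C and D, so the two paths cannot be reduced to a simple series/parallel combination). Setting node B to ground and injecting 1 A at node A, the 3-node admittance system at A, C, D solves to V_A = Z_AB = 0.03514 + j7.035 Ω = 7.035∠89.7° Ω.
Step 4 — Source phasor: V = 18.4∠30.0° V = 15.93 + j9.2 V.
Step 5 — Ohm's law: I = V / Z_total = (15.93 + j9.2) / (0.03514 + j7.035) = 1.319 - j2.258 A.
Step 6 — Convert to polar: |I| = 2.615 A, ∠I = -59.7°.

I = 2.615∠-59.7° A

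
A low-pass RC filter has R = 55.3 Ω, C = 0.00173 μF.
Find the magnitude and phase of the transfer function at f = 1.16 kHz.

Step 1 — Angular frequency: ω = 2π·1160 = 7288 rad/s.
Step 2 — Transfer function: H(jω) = 1/(1 + jωRC).
Step 3 — Denominator: 1 + jωRC = 1 + j·7288·55.3·1.73e-09 = 1 + j0.0006973.
Step 4 — H = 1 - j0.0006973.
Step 5 — Magnitude: |H| = 1 (-0.0 dB); phase: φ = -0.0°.

|H| = 1 (-0.0 dB), φ = -0.0°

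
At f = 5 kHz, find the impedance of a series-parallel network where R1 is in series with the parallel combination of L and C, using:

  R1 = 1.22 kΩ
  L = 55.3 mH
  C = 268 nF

Step 1 — Angular frequency: ω = 2π·f = 2π·5000 = 3.142e+04 rad/s.
Step 2 — Component impedances:
  R1: Z = R = 1220 Ω
  L: Z = jωL = j·3.142e+04·0.0553 = 0 + j1737 Ω
  C: Z = 1/(jωC) = -j/(ω·C) = 0 - j118.8 Ω
Step 3 — Parallel branch: L || C = 1/(1/L + 1/C) = 0 - j127.5 Ω.
Step 4 — Series with R1: Z_total = R1 + (L || C) = 1220 - j127.5 Ω = 1227∠-6.0° Ω.

Z = 1220 - j127.5 Ω = 1227∠-6.0° Ω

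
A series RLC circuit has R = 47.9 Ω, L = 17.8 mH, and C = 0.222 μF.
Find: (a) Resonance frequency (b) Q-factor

Step 1 — Resonance condition Im(Z)=0 gives ω₀ = 1/√(LC).
Step 2 — ω₀ = 1/√(0.0178·2.22e-07) = 1.591e+04 rad/s.
Step 3 — f₀ = ω₀/(2π) = 2532 Hz.
Step 4 — Series Q: Q = ω₀L/R = 1.591e+04·0.0178/47.9 = 5.912.

(a) f₀ = 2532 Hz  (b) Q = 5.912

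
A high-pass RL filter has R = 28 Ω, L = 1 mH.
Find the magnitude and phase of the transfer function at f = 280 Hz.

Step 1 — Angular frequency: ω = 2π·280 = 1759 rad/s.
Step 2 — Transfer function: H(jω) = jωL/(R + jωL).
Step 3 — Numerator jωL = j·1.759; denominator R + jωL = 28 + j1.759.
Step 4 — H = 0.003932 + j0.06258.
Step 5 — Magnitude: |H| = 0.06271 (-24.1 dB); phase: φ = 86.4°.

|H| = 0.06271 (-24.1 dB), φ = 86.4°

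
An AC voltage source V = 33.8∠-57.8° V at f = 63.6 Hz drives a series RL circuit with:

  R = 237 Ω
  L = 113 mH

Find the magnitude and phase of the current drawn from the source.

Step 1 — Angular frequency: ω = 2π·f = 2π·63.6 = 399.6 rad/s.
Step 2 — Component impedances:
  R: Z = R = 237 Ω
  L: Z = jωL = j·399.6·0.113 = 0 + j45.16 Ω
Step 3 — Series combination: Z_total = R + L = 237 + j45.16 Ω = 241.3∠10.8° Ω.
Step 4 — Source phasor: V = 33.8∠-57.8° V = 18.01 - j28.6 V.
Step 5 — Ohm's law: I = V / Z_total = (18.01 - j28.6) / (237 + j45.16) = 0.05115 - j0.1304 A.
Step 6 — Convert to polar: |I| = 0.1401 A, ∠I = -68.6°.

I = 0.1401∠-68.6° A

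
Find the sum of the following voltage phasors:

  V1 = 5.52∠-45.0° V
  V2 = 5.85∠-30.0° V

Step 1 — Convert each phasor to rectangular form:
  V1 = 5.52·(cos(-45.0°) + j·sin(-45.0°)) = 3.903 - j3.903 V
  V2 = 5.85·(cos(-30.0°) + j·sin(-30.0°)) = 5.066 - j2.925 V
Step 2 — Sum components: V_total = 8.969 - j6.828 V.
Step 3 — Convert to polar: |V_total| = 11.27 V, ∠V_total = -37.3°.

V_total = 11.27∠-37.3° V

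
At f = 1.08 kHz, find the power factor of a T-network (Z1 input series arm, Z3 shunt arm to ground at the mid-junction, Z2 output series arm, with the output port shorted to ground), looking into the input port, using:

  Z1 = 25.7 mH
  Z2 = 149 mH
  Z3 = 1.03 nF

Step 1 — Angular frequency: ω = 2π·f = 2π·1080 = 6786 rad/s.
Step 2 — Component impedances:
  Z1: Z = jωL = j·6786·0.0257 = 0 + j174.4 Ω
  Z2: Z = jωL = j·6786·0.149 = 0 + j1011 Ω
  Z3: Z = 1/(jωC) = -j/(ω·C) = 0 - j1.431e+05 Ω
Step 3 — With the output port shorted to ground, the output series arm Z2 runs from the junction to ground; the shunt arm Z3 also runs from the junction to ground. They appear in parallel: Z3 || Z2 = 0 + j1018 Ω.
Step 4 — Series with input arm Z1: Z_in = Z1 + (Z3 || Z2) = 0 + j1193 Ω = 1193∠90.0° Ω.
Step 5 — Power factor: PF = cos(φ) = Re(Z)/|Z| = 0/1193 = 0.
Step 6 — Type: Im(Z) = 1193 ⇒ lagging (phase φ = 90.0°).

PF = 0 (lagging, φ = 90.0°)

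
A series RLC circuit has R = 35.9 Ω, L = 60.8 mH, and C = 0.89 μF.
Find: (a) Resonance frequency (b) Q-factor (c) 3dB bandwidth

Step 1 — Resonance condition Im(Z)=0 gives ω₀ = 1/√(LC).
Step 2 — ω₀ = 1/√(0.0608·8.9e-07) = 4299 rad/s.
Step 3 — f₀ = ω₀/(2π) = 684.2 Hz.
Step 4 — Series Q: Q = ω₀L/R = 4299·0.0608/35.9 = 7.281.
Step 5 — 3dB bandwidth: Δω = ω₀/Q = 590.5 rad/s; BW = Δω/(2π) = 93.97 Hz.

(a) f₀ = 684.2 Hz  (b) Q = 7.281  (c) BW = 93.97 Hz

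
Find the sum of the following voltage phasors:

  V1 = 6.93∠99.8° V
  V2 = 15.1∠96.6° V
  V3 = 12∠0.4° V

Step 1 — Convert each phasor to rectangular form:
  V1 = 6.93·(cos(99.8°) + j·sin(99.8°)) = -1.18 + j6.829 V
  V2 = 15.1·(cos(96.6°) + j·sin(96.6°)) = -1.736 + j15 V
  V3 = 12·(cos(0.4°) + j·sin(0.4°)) = 12 + j0.08378 V
Step 2 — Sum components: V_total = 9.085 + j21.91 V.
Step 3 — Convert to polar: |V_total| = 23.72 V, ∠V_total = 67.5°.

V_total = 23.72∠67.5° V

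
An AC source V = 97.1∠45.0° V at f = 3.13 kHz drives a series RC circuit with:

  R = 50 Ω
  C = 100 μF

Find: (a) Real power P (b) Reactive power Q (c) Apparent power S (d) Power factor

Step 1 — Angular frequency: ω = 2π·f = 2π·3130 = 1.967e+04 rad/s.
Step 2 — Component impedances:
  R: Z = R = 50 Ω
  C: Z = 1/(jωC) = -j/(ω·C) = 0 - j0.5085 Ω
Step 3 — Series combination: Z_total = R + C = 50 - j0.5085 Ω = 50∠-0.6° Ω.
Step 4 — Source phasor: V = 97.1∠45.0° V = 68.66 + j68.66 V.
Step 5 — Current: I = V / Z = 1.359 + j1.387 A = 1.942∠45.6° A.
Step 6 — Complex power: S = V·I* = 188.5 - j1.917 VA.
Step 7 — Real power: P = Re(S) = 188.5 W.
Step 8 — Reactive power: Q = Im(S) = -1.917 VAR.
Step 9 — Apparent power: |S| = 188.6 VA.
Step 10 — Power factor: PF = P/|S| = 0.9999 (leading).

(a) P = 188.5 W  (b) Q = -1.917 VAR  (c) S = 188.6 VA  (d) PF = 0.9999 (leading)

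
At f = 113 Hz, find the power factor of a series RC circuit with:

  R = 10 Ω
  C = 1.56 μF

Step 1 — Angular frequency: ω = 2π·f = 2π·113 = 710 rad/s.
Step 2 — Component impedances:
  R: Z = R = 10 Ω
  C: Z = 1/(jωC) = -j/(ω·C) = 0 - j902.9 Ω
Step 3 — Series combination: Z_total = R + C = 10 - j902.9 Ω = 902.9∠-89.4° Ω.
Step 4 — Power factor: PF = cos(φ) = Re(Z)/|Z| = 10/902.9 = 0.01108.
Step 5 — Type: Im(Z) = -902.9 ⇒ leading (phase φ = -89.4°).

PF = 0.01108 (leading, φ = -89.4°)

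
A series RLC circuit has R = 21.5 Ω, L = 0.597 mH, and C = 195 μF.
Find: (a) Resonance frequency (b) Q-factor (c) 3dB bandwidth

Step 1 — Resonance: ω₀ = 1/√(LC) = 1/√(0.000597·0.000195) = 2931 rad/s.
Step 2 — f₀ = ω₀/(2π) = 466.5 Hz.
Step 3 — Series Q: Q = ω₀L/R = 2931·0.000597/21.5 = 0.08138.
Step 4 — Bandwidth: Δω = ω₀/Q = 3.601e+04 rad/s; BW = Δω/(2π) = 5732 Hz.

(a) f₀ = 466.5 Hz  (b) Q = 0.08138  (c) BW = 5732 Hz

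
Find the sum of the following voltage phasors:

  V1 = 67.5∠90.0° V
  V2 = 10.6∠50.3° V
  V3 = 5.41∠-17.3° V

Step 1 — Convert each phasor to rectangular form:
  V1 = 67.5·(cos(90.0°) + j·sin(90.0°)) = 0 + j67.5 V
  V2 = 10.6·(cos(50.3°) + j·sin(50.3°)) = 6.771 + j8.156 V
  V3 = 5.41·(cos(-17.3°) + j·sin(-17.3°)) = 5.165 - j1.609 V
Step 2 — Sum components: V_total = 11.94 + j74.05 V.
Step 3 — Convert to polar: |V_total| = 75 V, ∠V_total = 80.8°.

V_total = 75∠80.8° V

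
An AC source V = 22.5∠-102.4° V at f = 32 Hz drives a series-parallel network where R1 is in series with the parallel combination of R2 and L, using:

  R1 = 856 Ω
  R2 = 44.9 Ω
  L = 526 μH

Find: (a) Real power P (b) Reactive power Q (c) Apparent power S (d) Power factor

Step 1 — Angular frequency: ω = 2π·f = 2π·32 = 201.1 rad/s.
Step 2 — Component impedances:
  R1: Z = R = 856 Ω
  R2: Z = R = 44.9 Ω
  L: Z = jωL = j·201.1·0.000526 = 0 + j0.1058 Ω
Step 3 — Parallel branch: R2 || L = 1/(1/R2 + 1/L) = 0.0002491 + j0.1058 Ω.
Step 4 — Series with R1: Z_total = R1 + (R2 || L) = 856 + j0.1058 Ω = 856∠0.0° Ω.
Step 5 — Source phasor: V = 22.5∠-102.4° V = -4.832 - j21.98 V.
Step 6 — Current: I = V / Z = -0.005647 - j0.02567 A = 0.02629∠-102.4° A.
Step 7 — Complex power: S = V·I* = 0.5914 + j7.307e-05 VA.
Step 8 — Real power: P = Re(S) = 0.5914 W.
Step 9 — Reactive power: Q = Im(S) = 7.307e-05 VAR.
Step 10 — Apparent power: |S| = 0.5914 VA.
Step 11 — Power factor: PF = P/|S| = 1 (lagging).

(a) P = 0.5914 W  (b) Q = 7.307e-05 VAR  (c) S = 0.5914 VA  (d) PF = 1 (lagging)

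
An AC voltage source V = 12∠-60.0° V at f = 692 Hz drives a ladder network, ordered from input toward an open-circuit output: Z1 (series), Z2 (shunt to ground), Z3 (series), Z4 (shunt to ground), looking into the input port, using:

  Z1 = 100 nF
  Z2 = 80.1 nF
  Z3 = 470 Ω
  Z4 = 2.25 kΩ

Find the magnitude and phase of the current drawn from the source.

Step 1 — Angular frequency: ω = 2π·f = 2π·692 = 4348 rad/s.
Step 2 — Component impedances:
  Z1: Z = 1/(jωC) = -j/(ω·C) = 0 - j2300 Ω
  Z2: Z = 1/(jωC) = -j/(ω·C) = 0 - j2871 Ω
  Z3: Z = R = 470 Ω
  Z4: Z = R = 2250 Ω
Step 3 — Ladder network (open output): work backward from the far end, alternating series and parallel combinations. Z_in = 1434 - j3658 Ω = 3929∠-68.6° Ω.
Step 4 — Source phasor: V = 12∠-60.0° V = 6 - j10.39 V.
Step 5 — Ohm's law: I = V / Z_total = (6 - j10.39) / (1434 - j3658) = 0.00302 + j0.0004567 A.
Step 6 — Convert to polar: |I| = 0.003054 A, ∠I = 8.6°.

I = 0.003054∠8.6° A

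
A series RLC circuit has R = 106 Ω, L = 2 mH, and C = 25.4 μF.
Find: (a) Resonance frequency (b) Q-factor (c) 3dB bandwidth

Step 1 — Resonance condition Im(Z)=0 gives ω₀ = 1/√(LC).
Step 2 — ω₀ = 1/√(0.002·2.54e-05) = 4437 rad/s.
Step 3 — f₀ = ω₀/(2π) = 706.1 Hz.
Step 4 — Series Q: Q = ω₀L/R = 4437·0.002/106 = 0.08371.
Step 5 — 3dB bandwidth: Δω = ω₀/Q = 5.3e+04 rad/s; BW = Δω/(2π) = 8435 Hz.

(a) f₀ = 706.1 Hz  (b) Q = 0.08371  (c) BW = 8435 Hz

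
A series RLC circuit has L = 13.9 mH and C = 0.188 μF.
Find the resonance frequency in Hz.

Step 1 — Resonance condition Im(Z)=0 gives ω₀ = 1/√(LC).
Step 2 — ω₀ = 1/√(0.0139·1.88e-07) = 1.956e+04 rad/s.
Step 3 — f₀ = ω₀/(2π) = 3113 Hz.

f₀ = 3113 Hz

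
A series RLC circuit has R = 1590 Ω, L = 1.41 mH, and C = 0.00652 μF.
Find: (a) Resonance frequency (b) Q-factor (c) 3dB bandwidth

Step 1 — Resonance: ω₀ = 1/√(LC) = 1/√(0.00141·6.52e-09) = 3.298e+05 rad/s.
Step 2 — f₀ = ω₀/(2π) = 5.249e+04 Hz.
Step 3 — Series Q: Q = ω₀L/R = 3.298e+05·0.00141/1590 = 0.2925.
Step 4 — Bandwidth: Δω = ω₀/Q = 1.128e+06 rad/s; BW = Δω/(2π) = 1.795e+05 Hz.

(a) f₀ = 5.249e+04 Hz  (b) Q = 0.2925  (c) BW = 1.795e+05 Hz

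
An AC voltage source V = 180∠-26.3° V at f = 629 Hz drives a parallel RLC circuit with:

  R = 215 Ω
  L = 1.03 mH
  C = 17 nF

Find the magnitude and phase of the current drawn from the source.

Step 1 — Angular frequency: ω = 2π·f = 2π·629 = 3952 rad/s.
Step 2 — Component impedances:
  R: Z = R = 215 Ω
  L: Z = jωL = j·3952·0.00103 = 0 + j4.071 Ω
  C: Z = 1/(jωC) = -j/(ω·C) = 0 - j1.488e+04 Ω
Step 3 — Parallel combination: 1/Z_total = 1/R + 1/L + 1/C; Z_total = 0.07709 + j4.07 Ω = 4.071∠88.9° Ω.
Step 4 — Source phasor: V = 180∠-26.3° V = 161.4 - j79.75 V.
Step 5 — Ohm's law: I = V / Z_total = (161.4 - j79.75) / (0.07709 + j4.07) = -18.84 - j40 A.
Step 6 — Convert to polar: |I| = 44.21 A, ∠I = -115.2°.

I = 44.21∠-115.2° A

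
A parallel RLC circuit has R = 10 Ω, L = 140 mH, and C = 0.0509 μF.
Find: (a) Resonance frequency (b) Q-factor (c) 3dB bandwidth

Step 1 — Resonance: ω₀ = 1/√(LC) = 1/√(0.14·5.09e-08) = 1.185e+04 rad/s.
Step 2 — f₀ = ω₀/(2π) = 1885 Hz.
Step 3 — Parallel Q: Q = R/(ω₀L) = 10/(1.185e+04·0.14) = 0.00603.
Step 4 — Bandwidth: Δω = ω₀/Q = 1.965e+06 rad/s; BW = Δω/(2π) = 3.127e+05 Hz.

(a) f₀ = 1885 Hz  (b) Q = 0.00603  (c) BW = 3.127e+05 Hz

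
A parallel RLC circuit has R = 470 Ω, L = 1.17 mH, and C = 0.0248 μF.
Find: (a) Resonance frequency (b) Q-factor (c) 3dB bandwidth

Step 1 — Resonance: ω₀ = 1/√(LC) = 1/√(0.00117·2.48e-08) = 1.856e+05 rad/s.
Step 2 — f₀ = ω₀/(2π) = 2.955e+04 Hz.
Step 3 — Parallel Q: Q = R/(ω₀L) = 470/(1.856e+05·0.00117) = 2.164.
Step 4 — Bandwidth: Δω = ω₀/Q = 8.579e+04 rad/s; BW = Δω/(2π) = 1.365e+04 Hz.

(a) f₀ = 2.955e+04 Hz  (b) Q = 2.164  (c) BW = 1.365e+04 Hz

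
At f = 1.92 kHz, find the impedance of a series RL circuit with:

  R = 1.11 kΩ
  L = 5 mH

Step 1 — Angular frequency: ω = 2π·f = 2π·1920 = 1.206e+04 rad/s.
Step 2 — Component impedances:
  R: Z = R = 1110 Ω
  L: Z = jωL = j·1.206e+04·0.005 = 0 + j60.32 Ω
Step 3 — Series combination: Z_total = R + L = 1110 + j60.32 Ω = 1112∠3.1° Ω.

Z = 1110 + j60.32 Ω = 1112∠3.1° Ω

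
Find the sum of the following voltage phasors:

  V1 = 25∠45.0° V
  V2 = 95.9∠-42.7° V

Step 1 — Convert each phasor to rectangular form:
  V1 = 25·(cos(45.0°) + j·sin(45.0°)) = 17.68 + j17.68 V
  V2 = 95.9·(cos(-42.7°) + j·sin(-42.7°)) = 70.48 - j65.04 V
Step 2 — Sum components: V_total = 88.16 - j47.36 V.
Step 3 — Convert to polar: |V_total| = 100.1 V, ∠V_total = -28.2°.

V_total = 100.1∠-28.2° V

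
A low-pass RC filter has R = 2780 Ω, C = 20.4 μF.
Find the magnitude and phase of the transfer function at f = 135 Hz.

Step 1 — Angular frequency: ω = 2π·135 = 848.2 rad/s.
Step 2 — Transfer function: H(jω) = 1/(1 + jωRC).
Step 3 — Denominator: 1 + jωRC = 1 + j·848.2·2780·2.04e-05 = 1 + j48.1.
Step 4 — H = 0.000432 - j0.02078.
Step 5 — Magnitude: |H| = 0.02078 (-33.6 dB); phase: φ = -88.8°.

|H| = 0.02078 (-33.6 dB), φ = -88.8°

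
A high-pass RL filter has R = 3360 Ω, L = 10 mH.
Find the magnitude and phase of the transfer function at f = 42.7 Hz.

Step 1 — Angular frequency: ω = 2π·42.7 = 268.3 rad/s.
Step 2 — Transfer function: H(jω) = jωL/(R + jωL).
Step 3 — Numerator jωL = j·2.683; denominator R + jωL = 3360 + j2.683.
Step 4 — H = 6.376e-07 + j0.0007985.
Step 5 — Magnitude: |H| = 0.0007985 (-62.0 dB); phase: φ = 90.0°.

|H| = 0.0007985 (-62.0 dB), φ = 90.0°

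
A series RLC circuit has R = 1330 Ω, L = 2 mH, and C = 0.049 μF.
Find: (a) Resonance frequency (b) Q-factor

Step 1 — Resonance condition Im(Z)=0 gives ω₀ = 1/√(LC).
Step 2 — ω₀ = 1/√(0.002·4.9e-08) = 1.01e+05 rad/s.
Step 3 — f₀ = ω₀/(2π) = 1.608e+04 Hz.
Step 4 — Series Q: Q = ω₀L/R = 1.01e+05·0.002/1330 = 0.1519.

(a) f₀ = 1.608e+04 Hz  (b) Q = 0.1519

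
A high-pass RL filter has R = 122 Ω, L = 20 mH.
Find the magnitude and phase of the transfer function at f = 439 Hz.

Step 1 — Angular frequency: ω = 2π·439 = 2758 rad/s.
Step 2 — Transfer function: H(jω) = jωL/(R + jωL).
Step 3 — Numerator jωL = j·55.17; denominator R + jωL = 122 + j55.17.
Step 4 — H = 0.1698 + j0.3754.
Step 5 — Magnitude: |H| = 0.412 (-7.7 dB); phase: φ = 65.7°.

|H| = 0.412 (-7.7 dB), φ = 65.7°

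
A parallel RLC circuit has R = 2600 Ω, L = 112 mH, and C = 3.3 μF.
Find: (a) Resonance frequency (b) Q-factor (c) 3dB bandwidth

Step 1 — Resonance: ω₀ = 1/√(LC) = 1/√(0.112·3.3e-06) = 1645 rad/s.
Step 2 — f₀ = ω₀/(2π) = 261.8 Hz.
Step 3 — Parallel Q: Q = R/(ω₀L) = 2600/(1645·0.112) = 14.11.
Step 4 — Bandwidth: Δω = ω₀/Q = 116.6 rad/s; BW = Δω/(2π) = 18.55 Hz.

(a) f₀ = 261.8 Hz  (b) Q = 14.11  (c) BW = 18.55 Hz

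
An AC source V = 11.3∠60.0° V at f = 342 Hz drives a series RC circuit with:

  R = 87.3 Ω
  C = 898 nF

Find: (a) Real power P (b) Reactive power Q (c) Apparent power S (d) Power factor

Step 1 — Angular frequency: ω = 2π·f = 2π·342 = 2149 rad/s.
Step 2 — Component impedances:
  R: Z = R = 87.3 Ω
  C: Z = 1/(jωC) = -j/(ω·C) = 0 - j518.2 Ω
Step 3 — Series combination: Z_total = R + C = 87.3 - j518.2 Ω = 525.5∠-80.4° Ω.
Step 4 — Source phasor: V = 11.3∠60.0° V = 5.65 + j9.786 V.
Step 5 — Current: I = V / Z = -0.01658 + j0.0137 A = 0.0215∠140.4° A.
Step 6 — Complex power: S = V·I* = 0.04036 - j0.2396 VA.
Step 7 — Real power: P = Re(S) = 0.04036 W.
Step 8 — Reactive power: Q = Im(S) = -0.2396 VAR.
Step 9 — Apparent power: |S| = 0.243 VA.
Step 10 — Power factor: PF = P/|S| = 0.1661 (leading).

(a) P = 0.04036 W  (b) Q = -0.2396 VAR  (c) S = 0.243 VA  (d) PF = 0.1661 (leading)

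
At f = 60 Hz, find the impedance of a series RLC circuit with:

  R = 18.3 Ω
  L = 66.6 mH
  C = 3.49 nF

Step 1 — Angular frequency: ω = 2π·f = 2π·60 = 377 rad/s.
Step 2 — Component impedances:
  R: Z = R = 18.3 Ω
  L: Z = jωL = j·377·0.0666 = 0 + j25.11 Ω
  C: Z = 1/(jωC) = -j/(ω·C) = 0 - j7.601e+05 Ω
Step 3 — Series combination: Z_total = R + L + C = 18.3 - j7.6e+05 Ω = 7.6e+05∠-90.0° Ω.

Z = 18.3 - j7.6e+05 Ω = 7.6e+05∠-90.0° Ω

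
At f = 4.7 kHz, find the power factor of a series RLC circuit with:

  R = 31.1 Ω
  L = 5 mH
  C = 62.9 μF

Step 1 — Angular frequency: ω = 2π·f = 2π·4700 = 2.953e+04 rad/s.
Step 2 — Component impedances:
  R: Z = R = 31.1 Ω
  L: Z = jωL = j·2.953e+04·0.005 = 0 + j147.7 Ω
  C: Z = 1/(jωC) = -j/(ω·C) = 0 - j0.5384 Ω
Step 3 — Series combination: Z_total = R + L + C = 31.1 + j147.1 Ω = 150.4∠78.1° Ω.
Step 4 — Power factor: PF = cos(φ) = Re(Z)/|Z| = 31.1/150.4 = 0.2068.
Step 5 — Type: Im(Z) = 147.1 ⇒ lagging (phase φ = 78.1°).

PF = 0.2068 (lagging, φ = 78.1°)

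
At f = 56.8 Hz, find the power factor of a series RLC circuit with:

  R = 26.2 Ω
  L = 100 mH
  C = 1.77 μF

Step 1 — Angular frequency: ω = 2π·f = 2π·56.8 = 356.9 rad/s.
Step 2 — Component impedances:
  R: Z = R = 26.2 Ω
  L: Z = jωL = j·356.9·0.1 = 0 + j35.69 Ω
  C: Z = 1/(jωC) = -j/(ω·C) = 0 - j1583 Ω
Step 3 — Series combination: Z_total = R + L + C = 26.2 - j1547 Ω = 1548∠-89.0° Ω.
Step 4 — Power factor: PF = cos(φ) = Re(Z)/|Z| = 26.2/1548 = 0.01693.
Step 5 — Type: Im(Z) = -1547 ⇒ leading (phase φ = -89.0°).

PF = 0.01693 (leading, φ = -89.0°)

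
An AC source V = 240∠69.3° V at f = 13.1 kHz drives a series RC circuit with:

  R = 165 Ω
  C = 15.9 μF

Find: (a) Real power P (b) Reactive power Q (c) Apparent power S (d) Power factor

Step 1 — Angular frequency: ω = 2π·f = 2π·1.31e+04 = 8.231e+04 rad/s.
Step 2 — Component impedances:
  R: Z = R = 165 Ω
  C: Z = 1/(jωC) = -j/(ω·C) = 0 - j0.7641 Ω
Step 3 — Series combination: Z_total = R + C = 165 - j0.7641 Ω = 165∠-0.3° Ω.
Step 4 — Source phasor: V = 240∠69.3° V = 84.83 + j224.5 V.
Step 5 — Current: I = V / Z = 0.5078 + j1.363 A = 1.455∠69.6° A.
Step 6 — Complex power: S = V·I* = 349.1 - j1.617 VA.
Step 7 — Real power: P = Re(S) = 349.1 W.
Step 8 — Reactive power: Q = Im(S) = -1.617 VAR.
Step 9 — Apparent power: |S| = 349.1 VA.
Step 10 — Power factor: PF = P/|S| = 1 (leading).

(a) P = 349.1 W  (b) Q = -1.617 VAR  (c) S = 349.1 VA  (d) PF = 1 (leading)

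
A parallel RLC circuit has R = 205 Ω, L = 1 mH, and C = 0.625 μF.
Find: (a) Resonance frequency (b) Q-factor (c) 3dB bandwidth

Step 1 — Resonance: ω₀ = 1/√(LC) = 1/√(0.001·6.25e-07) = 4e+04 rad/s.
Step 2 — f₀ = ω₀/(2π) = 6366 Hz.
Step 3 — Parallel Q: Q = R/(ω₀L) = 205/(4e+04·0.001) = 5.125.
Step 4 — Bandwidth: Δω = ω₀/Q = 7805 rad/s; BW = Δω/(2π) = 1242 Hz.

(a) f₀ = 6366 Hz  (b) Q = 5.125  (c) BW = 1242 Hz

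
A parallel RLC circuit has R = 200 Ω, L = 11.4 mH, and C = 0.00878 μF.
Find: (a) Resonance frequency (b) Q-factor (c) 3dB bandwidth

Step 1 — Resonance: ω₀ = 1/√(LC) = 1/√(0.0114·8.78e-09) = 9.995e+04 rad/s.
Step 2 — f₀ = ω₀/(2π) = 1.591e+04 Hz.
Step 3 — Parallel Q: Q = R/(ω₀L) = 200/(9.995e+04·0.0114) = 0.1755.
Step 4 — Bandwidth: Δω = ω₀/Q = 5.695e+05 rad/s; BW = Δω/(2π) = 9.063e+04 Hz.

(a) f₀ = 1.591e+04 Hz  (b) Q = 0.1755  (c) BW = 9.063e+04 Hz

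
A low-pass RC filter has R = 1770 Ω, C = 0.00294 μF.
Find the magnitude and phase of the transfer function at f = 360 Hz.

Step 1 — Angular frequency: ω = 2π·360 = 2262 rad/s.
Step 2 — Transfer function: H(jω) = 1/(1 + jωRC).
Step 3 — Denominator: 1 + jωRC = 1 + j·2262·1770·2.94e-09 = 1 + j0.01177.
Step 4 — H = 0.9999 - j0.01177.
Step 5 — Magnitude: |H| = 0.9999 (-0.0 dB); phase: φ = -0.7°.

|H| = 0.9999 (-0.0 dB), φ = -0.7°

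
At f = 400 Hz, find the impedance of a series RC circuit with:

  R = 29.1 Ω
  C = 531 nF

Step 1 — Angular frequency: ω = 2π·f = 2π·400 = 2513 rad/s.
Step 2 — Component impedances:
  R: Z = R = 29.1 Ω
  C: Z = 1/(jωC) = -j/(ω·C) = 0 - j749.3 Ω
Step 3 — Series combination: Z_total = R + C = 29.1 - j749.3 Ω = 749.9∠-87.8° Ω.

Z = 29.1 - j749.3 Ω = 749.9∠-87.8° Ω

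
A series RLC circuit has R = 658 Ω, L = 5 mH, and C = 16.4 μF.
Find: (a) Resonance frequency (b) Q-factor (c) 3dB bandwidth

Step 1 — Resonance: ω₀ = 1/√(LC) = 1/√(0.005·1.64e-05) = 3492 rad/s.
Step 2 — f₀ = ω₀/(2π) = 555.8 Hz.
Step 3 — Series Q: Q = ω₀L/R = 3492·0.005/658 = 0.02654.
Step 4 — Bandwidth: Δω = ω₀/Q = 1.316e+05 rad/s; BW = Δω/(2π) = 2.094e+04 Hz.

(a) f₀ = 555.8 Hz  (b) Q = 0.02654  (c) BW = 2.094e+04 Hz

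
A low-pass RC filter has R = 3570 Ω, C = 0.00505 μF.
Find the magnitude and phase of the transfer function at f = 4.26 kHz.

Step 1 — Angular frequency: ω = 2π·4260 = 2.677e+04 rad/s.
Step 2 — Transfer function: H(jω) = 1/(1 + jωRC).
Step 3 — Denominator: 1 + jωRC = 1 + j·2.677e+04·3570·5.05e-09 = 1 + j0.4826.
Step 4 — H = 0.8111 - j0.3914.
Step 5 — Magnitude: |H| = 0.9006 (-0.9 dB); phase: φ = -25.8°.

|H| = 0.9006 (-0.9 dB), φ = -25.8°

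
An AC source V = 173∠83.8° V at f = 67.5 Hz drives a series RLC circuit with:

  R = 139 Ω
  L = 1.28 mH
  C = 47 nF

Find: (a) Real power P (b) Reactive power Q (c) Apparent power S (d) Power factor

Step 1 — Angular frequency: ω = 2π·f = 2π·67.5 = 424.1 rad/s.
Step 2 — Component impedances:
  R: Z = R = 139 Ω
  L: Z = jωL = j·424.1·0.00128 = 0 + j0.5429 Ω
  C: Z = 1/(jωC) = -j/(ω·C) = 0 - j5.017e+04 Ω
Step 3 — Series combination: Z_total = R + L + C = 139 - j5.017e+04 Ω = 5.017e+04∠-89.8° Ω.
Step 4 — Source phasor: V = 173∠83.8° V = 18.68 + j172 V.
Step 5 — Current: I = V / Z = -0.003427 + j0.0003819 A = 0.003449∠173.6° A.
Step 6 — Complex power: S = V·I* = 0.001653 - j0.5966 VA.
Step 7 — Real power: P = Re(S) = 0.001653 W.
Step 8 — Reactive power: Q = Im(S) = -0.5966 VAR.
Step 9 — Apparent power: |S| = 0.5966 VA.
Step 10 — Power factor: PF = P/|S| = 0.002771 (leading).

(a) P = 0.001653 W  (b) Q = -0.5966 VAR  (c) S = 0.5966 VA  (d) PF = 0.002771 (leading)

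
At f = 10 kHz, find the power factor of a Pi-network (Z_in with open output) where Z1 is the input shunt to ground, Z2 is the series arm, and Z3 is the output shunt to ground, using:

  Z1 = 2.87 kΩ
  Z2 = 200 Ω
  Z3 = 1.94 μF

Step 1 — Angular frequency: ω = 2π·f = 2π·1e+04 = 6.283e+04 rad/s.
Step 2 — Component impedances:
  Z1: Z = R = 2870 Ω
  Z2: Z = R = 200 Ω
  Z3: Z = 1/(jωC) = -j/(ω·C) = 0 - j8.204 Ω
Step 3 — With open output, the series arm Z2 and the output shunt Z3 appear in series to ground: Z2 + Z3 = 200 - j8.204 Ω.
Step 4 — Parallel with input shunt Z1: Z_in = Z1 || (Z2 + Z3) = 187 - j7.17 Ω = 187.1∠-2.2° Ω.
Step 5 — Power factor: PF = cos(φ) = Re(Z)/|Z| = 186.99/187.13 = 0.9993.
Step 6 — Type: Im(Z) = -7.17 ⇒ leading (phase φ = -2.2°).

PF = 0.9993 (leading, φ = -2.2°)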